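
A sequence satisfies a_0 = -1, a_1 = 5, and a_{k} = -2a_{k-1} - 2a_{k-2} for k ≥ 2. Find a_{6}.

The ordinary generating function has denominator 1 + 2x + 2x^2.
Iterating the recurrence: a_0,…,a_{6} = -1, 5, -8, 6, 4, -20, 32.

32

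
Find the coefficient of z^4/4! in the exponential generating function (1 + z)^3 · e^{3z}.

The EGF product rule gives c_4 = Σ_{k_1+k_2=4} C(4; k_1,k_2) · ∏ g_i(k_i), where (1+z)^3 gives the falling factorial (3)_k; e^{3z} gives (3)^k.
g_1(k) for k = 0…4: 1, 3, 6, 6, 0.
g_2(k) for k = 0…4: 1, 3, 9, 27, 81.
c_4 = Σ_k C(4,k)·g_1(k)·g_2(4−k) = 1·1·81 + 4·3·27 + 6·6·9 + 4·6·3 = 81 + 324 + 324 + 72 = 801.

801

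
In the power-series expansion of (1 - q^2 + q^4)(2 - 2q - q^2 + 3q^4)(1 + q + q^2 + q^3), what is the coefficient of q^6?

(1 - q^2 + q^4) has coefficients 1,0,-1,0,1 for degrees 0…4.
(2 - 2q - q^2 + 3q^4) has coefficients 2,-2,-1,0,3,0,0 for degrees 0…6.
Finally multiplying by (1 + q + q^2 + q^3), the product of all factors after the first has coefficients 2,0,-1,-1,0,2,3 for degrees 0…6.
[q^6] = 1·3 − 1·0 + 1·(-1) = 2.

2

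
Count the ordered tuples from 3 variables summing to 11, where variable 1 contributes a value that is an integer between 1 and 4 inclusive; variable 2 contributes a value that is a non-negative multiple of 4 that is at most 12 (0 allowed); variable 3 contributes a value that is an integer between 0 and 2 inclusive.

The generating function for the choices is (t + t^2 + t^3 + t^4)·(1 + t^4 + t^8 + t^12)·(1 + t + t^2); the count is [t^11].
(t + t^2 + t^3 + t^4) has coefficients 0,1,1,1,1 for degrees 0…4.
(1 + t^4 + t^8 + t^12) has coefficients 1,0,0,0,1,0,0,0,1,0,0,0 for degrees 0…11.
Finally multiplying by (1 + t + t^2), the product of all factors after the first has coefficients 1,1,1,0,1,1,1,0,1,1,1,0 for degrees 0…11.
[t^11] = 1·1 + 1·1 + 1·1 + 1·0 = 3.

3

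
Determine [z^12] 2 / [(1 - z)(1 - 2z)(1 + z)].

Partial fractions give a closed form: a_n = (-1)·1^n + (8/3)·2^n + (1/3)·(-1)^n.
At n = 12: a_12 = 10922.

10922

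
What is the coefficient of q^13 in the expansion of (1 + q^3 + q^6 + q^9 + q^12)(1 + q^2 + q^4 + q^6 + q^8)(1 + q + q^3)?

4

(1 + q^3 + q^6 + q^9 + q^12) has coefficients 1,0,0,1,0,0,1,0,0,1,0,0,1 for degrees 0…12.
(1 + q^2 + q^4 + q^6 + q^8) has coefficients 1,0,1,0,1,0,1,0,1,0,0,0,0,0 for degrees 0…13.
Finally multiplying by (1 + q + q^3), the product of all factors after the first has coefficients 1,1,1,2,1,2,1,2,1,2,0,1,0,0 for degrees 0…13.
[q^13] = 1·0 + 1·0 + 1·2 + 1·1 + 1·1 = 4.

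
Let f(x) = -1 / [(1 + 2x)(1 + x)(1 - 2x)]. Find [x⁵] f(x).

Partial fractions give a closed form: a_n = (-1)·(-2)^n + (1/3)·(-1)^n + (-1/3)·2^n.
At n = 5: a_5 = 21.

21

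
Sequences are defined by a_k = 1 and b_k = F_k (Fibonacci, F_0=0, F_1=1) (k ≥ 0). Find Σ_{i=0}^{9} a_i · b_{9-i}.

88

This is [x^9] in the product of the two ordinary generating functions.
Σ = 1·34 + 1·21 + 1·13 + 1·8 + 1·5 + 1·3 + 1·2 + 1·1 + 1·1 + 1·0 = 88.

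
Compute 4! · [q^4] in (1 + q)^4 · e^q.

209

The EGF product rule gives c_4 = Σ_{k_1+k_2=4} C(4; k_1,k_2) · ∏ g_i(k_i), where (1+q)^4 gives the falling factorial (4)_k; e^q gives (1)^k.
g_1(k) for k = 0…4: 1, 4, 12, 24, 24.
g_2(k) for k = 0…4: 1, 1, 1, 1, 1.
c_4 = Σ_k C(4,k)·g_1(k)·g_2(4−k) = 1·1·1 + 4·4·1 + 6·12·1 + 4·24·1 + 1·24·1 = 1 + 16 + 72 + 96 + 24 = 209.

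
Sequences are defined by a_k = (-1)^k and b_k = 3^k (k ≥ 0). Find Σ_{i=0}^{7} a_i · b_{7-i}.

The convolution is the x^7 coefficient of A(x)B(x).
Σ = 1·2187 − 1·729 + 1·243 − 1·81 + 1·27 − 1·9 + 1·3 − 1·1 = 1640.

1640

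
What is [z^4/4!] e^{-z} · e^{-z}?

The EGF product rule gives c_4 = Σ_{k_1+k_2=4} C(4; k_1,k_2) · ∏ g_i(k_i), where e^{-z} gives (-1)^k; e^{-z} gives (-1)^k.
g_1(k) for k = 0…4: 1, -1, 1, -1, 1.
g_2(k) for k = 0…4: 1, -1, 1, -1, 1.
c_4 = Σ_k C(4,k)·g_1(k)·g_2(4−k) = 1·1·1 + 4·(-1)·(-1) + 6·1·1 + 4·(-1)·(-1) + 1·1·1 = 1 + 4 + 6 + 4 + 1 = 16.

16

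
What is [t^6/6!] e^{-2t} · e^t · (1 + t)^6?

The EGF product rule gives c_6 = Σ_{k_1+k_2+k_3=6} C(6; k_1,k_2,k_3) · ∏ g_i(k_i), where e^{-2t} gives (-2)^k; e^t gives (1)^k; (1+t)^6 gives the falling factorial (6)_k.
g_1(k) for k = 0…6: 1, -2, 4, -8, 16, -32, 64.
g_2(k) for k = 0…6: 1, 1, 1, 1, 1, 1, 1.
g_3(k) for k = 0…6: 1, 6, 30, 120, 360, 720, 720.
First combine the last two factors: h(k) = Σ_j C(k,j)·g_2(j)·g_3(k−j) for k = 0…6: 1, 7, 43, 229, 1045, 4051, 13327.
c_6 = Σ_k C(6,k)·g_1(k)·h(6−k) = 1·1·13327 + 6·(-2)·4051 + 15·4·1045 + 20·(-8)·229 + 15·16·43 + 6·(-32)·7 + 1·64·1 = 13327 − 48612 + 62700 − 36640 + 10320 − 1344 + 64 = -185.

-185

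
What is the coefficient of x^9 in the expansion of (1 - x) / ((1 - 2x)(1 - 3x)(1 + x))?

Partial fractions give a closed form: a_n = (-2/3)·2^n + (3/2)·3^n + (1/6)·(-1)^n.
At n = 9: a_9 = 29183.

29183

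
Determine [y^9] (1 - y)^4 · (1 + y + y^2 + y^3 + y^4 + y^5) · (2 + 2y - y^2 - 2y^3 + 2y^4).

(1 - y)^4 has coefficients 1,-4,6,-4,1 for degrees 0…4.
(1 + y + y^2 + y^3 + y^4 + y^5) has coefficients 1,1,1,1,1,1,0,0,0,0 for degrees 0…9.
Finally multiplying by (2 + 2y - y^2 - 2y^3 + 2y^4), the product of all factors after the first has coefficients 2,4,3,1,3,3,1,-1,0,2 for degrees 0…9.
[y^9] = 1·2 − 4·0 + 6·(-1) − 4·1 + 1·3 = -5.

-5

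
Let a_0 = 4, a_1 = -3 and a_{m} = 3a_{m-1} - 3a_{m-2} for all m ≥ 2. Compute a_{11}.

The ordinary generating function has denominator 1 - 3z + 3z^2.
Iterating the recurrence: a_0,…,a_{11} = 4, -3, -21, -54, -99, -135, -108, 81, 567, 1458, 2673, 3645.

3645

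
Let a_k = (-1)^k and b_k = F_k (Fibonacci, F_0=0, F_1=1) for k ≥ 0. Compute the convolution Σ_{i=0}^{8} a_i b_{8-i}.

Write out a_i and b_{8-i} for i = 0,…,8 and sum the products.
Σ = 1·21 − 1·13 + 1·8 − 1·5 + 1·3 − 1·2 + 1·1 − 1·1 + 1·0 = 12.

12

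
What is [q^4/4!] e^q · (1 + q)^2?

The EGF product rule gives c_4 = Σ_{k_1+k_2=4} C(4; k_1,k_2) · ∏ g_i(k_i), where e^q gives (1)^k; (1+q)^2 gives the falling factorial (2)_k.
g_1(k) for k = 0…4: 1, 1, 1, 1, 1.
g_2(k) for k = 0…4: 1, 2, 2, 0, 0.
c_4 = Σ_k C(4,k)·g_1(k)·g_2(4−k) = 6·1·2 + 4·1·2 + 1·1·1 = 12 + 8 + 1 = 21.

21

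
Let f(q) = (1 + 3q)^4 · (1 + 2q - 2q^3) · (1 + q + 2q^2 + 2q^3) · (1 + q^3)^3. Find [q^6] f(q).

(1 + 3q)^4 has coefficients 1,12,54,108,81 for degrees 0…4.
(1 + 2q - 2q^3) has coefficients 1,2,0,-2,0,0,0 for degrees 0…6.
Multiplying by (1 + q + 2q^2 + 2q^3) gives running coefficients 1,3,4,4,2,-4,-4 for degrees 0…6.
Finally multiplying by (1 + q^3)^3, the product of all factors after the first has coefficients 1,3,4,7,11,8,11 for degrees 0…6.
[q^6] = 1·11 + 12·8 + 54·11 + 108·7 + 81·4 = 1781.

1781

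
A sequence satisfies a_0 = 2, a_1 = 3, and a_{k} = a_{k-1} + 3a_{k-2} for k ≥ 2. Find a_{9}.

2826

The ordinary generating function has denominator 1 - x - 3x^2.
Iterating the recurrence: a_0,…,a_{9} = 2, 3, 9, 18, 45, 99, 234, 531, 1233, 2826.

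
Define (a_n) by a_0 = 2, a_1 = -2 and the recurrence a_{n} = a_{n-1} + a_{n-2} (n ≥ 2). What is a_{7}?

The ordinary generating function has denominator 1 - t - t^2.
Iterating the recurrence: a_0,…,a_{7} = 2, -2, 0, -2, -2, -4, -6, -10.

-10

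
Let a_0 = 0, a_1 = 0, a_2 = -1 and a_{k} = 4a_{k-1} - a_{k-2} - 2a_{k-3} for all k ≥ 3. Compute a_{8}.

The ordinary generating function has denominator 1 - 4t + t^2 + 2t^3.
Iterating the recurrence: a_0,…,a_{8} = 0, 0, -1, -4, -15, -54, -193, -688, -2451.

-2451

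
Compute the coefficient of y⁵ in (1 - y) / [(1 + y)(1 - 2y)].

10

Partial fractions give a closed form: a_n = (2/3)·(-1)^n + (1/3)·2^n.
At n = 5: a_5 = 10.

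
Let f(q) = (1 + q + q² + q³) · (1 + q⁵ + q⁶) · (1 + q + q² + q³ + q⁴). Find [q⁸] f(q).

(1 + q + q² + q³) has coefficients 1,1,1,1 for degrees 0…3.
(1 + q⁵ + q⁶) has coefficients 1,0,0,0,0,1,1,0,0 for degrees 0…8.
Finally multiplying by (1 + q + q² + q³ + q⁴), the product of all factors after the first has coefficients 1,1,1,1,1,1,2,2,2 for degrees 0…8.
[q⁸] = 1·2 + 1·2 + 1·2 + 1·1 = 7.

7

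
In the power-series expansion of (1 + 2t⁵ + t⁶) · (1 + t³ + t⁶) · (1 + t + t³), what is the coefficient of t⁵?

2

(1 + 2t⁵ + t⁶) has coefficients 1,0,0,0,0,2 for degrees 0…5.
(1 + t³ + t⁶) has coefficients 1,0,0,1,0,0 for degrees 0…5.
Finally multiplying by (1 + t + t³), the product of all factors after the first has coefficients 1,1,0,2,1,0 for degrees 0…5.
[t⁵] = 1·0 + 2·1 = 2.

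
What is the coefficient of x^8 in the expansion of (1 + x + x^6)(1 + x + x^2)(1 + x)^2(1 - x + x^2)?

2

(1 + x + x^6) has coefficients 1,1,0,0,0,0,1 for degrees 0…6.
(1 + x + x^2) has coefficients 1,1,1,0,0,0,0,0,0 for degrees 0…8.
Multiplying by (1 + x)^2 gives running coefficients 1,3,4,3,1,0,0,0,0 for degrees 0…8.
Finally multiplying by (1 - x + x^2), the product of all factors after the first has coefficients 1,2,2,2,2,2,1,0,0 for degrees 0…8.
[x^8] = 1·0 + 1·0 + 1·2 = 2.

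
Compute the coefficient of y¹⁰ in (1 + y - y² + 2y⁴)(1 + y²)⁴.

7

(1 + y - y² + 2y⁴) has coefficients 1,1,-1,0,2 for degrees 0…4.
(1 + y²)⁴ has coefficients 1,0,4,0,6,0,4,0,1,0,0 for degrees 0…10.
[y¹⁰] = 1·0 + 1·0 − 1·1 + 2·4 = 7.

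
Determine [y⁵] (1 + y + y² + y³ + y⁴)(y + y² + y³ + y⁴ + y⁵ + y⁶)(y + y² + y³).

9

(1 + y + y² + y³ + y⁴) has coefficients 1,1,1,1,1 for degrees 0…4.
(y + y² + y³ + y⁴ + y⁵ + y⁶) has coefficients 0,1,1,1,1,1 for degrees 0…5.
Finally multiplying by (y + y² + y³), the product of all factors after the first has coefficients 0,0,1,2,3,3 for degrees 0…5.
[y⁵] = 1·3 + 1·3 + 1·2 + 1·1 + 1·0 = 9.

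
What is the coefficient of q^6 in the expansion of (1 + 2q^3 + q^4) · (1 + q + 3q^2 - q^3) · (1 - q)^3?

-12

(1 + 2q^3 + q^4) has coefficients 1,0,0,2,1 for degrees 0…4.
(1 + q + 3q^2 - q^3) has coefficients 1,1,3,-1,0,0,0 for degrees 0…6.
Finally multiplying by (1 - q)^3, the product of all factors after the first has coefficients 1,-2,3,-8,11,-6,1 for degrees 0…6.
[q^6] = 1·1 + 2·(-8) + 1·3 = -12.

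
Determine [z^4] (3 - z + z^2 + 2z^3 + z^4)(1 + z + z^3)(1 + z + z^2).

(3 - z + z^2 + 2z^3 + z^4) has coefficients 3,-1,1,2,1 for degrees 0…4.
(1 + z + z^3) has coefficients 1,1,0,1,0 for degrees 0…4.
Finally multiplying by (1 + z + z^2), the product of all factors after the first has coefficients 1,2,2,2,1 for degrees 0…4.
[z^4] = 3·1 − 1·2 + 1·2 + 2·2 + 1·1 = 8.

8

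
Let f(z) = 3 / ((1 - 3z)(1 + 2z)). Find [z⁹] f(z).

Partial fractions give a closed form: a_n = (9/5)·3^n + (6/5)·(-2)^n.
At n = 9: a_9 = 34815.

34815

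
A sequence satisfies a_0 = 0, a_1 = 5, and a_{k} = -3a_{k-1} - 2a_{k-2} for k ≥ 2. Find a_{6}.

The ordinary generating function has denominator 1 + 3y + 2y^2.
Iterating the recurrence: a_0,…,a_{6} = 0, 5, -15, 35, -75, 155, -315.

-315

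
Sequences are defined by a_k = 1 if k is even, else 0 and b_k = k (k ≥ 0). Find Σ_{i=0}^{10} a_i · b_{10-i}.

30

The convolution is the t^10 coefficient of A(t)B(t).
Σ = 1·10 + 0·9 + 1·8 + 0·7 + 1·6 + 0·5 + 1·4 + 0·3 + 1·2 + 0·1 + 1·0 = 30.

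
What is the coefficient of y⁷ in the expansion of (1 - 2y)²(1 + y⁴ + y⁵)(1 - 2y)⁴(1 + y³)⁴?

792

(1 - 2y)² has coefficients 1,-4,4 for degrees 0…2.
(1 + y⁴ + y⁵) has coefficients 1,0,0,0,1,1,0,0 for degrees 0…7.
Multiplying by (1 - 2y)⁴ gives running coefficients 1,-8,24,-32,17,-7,16,-8 for degrees 0…7.
Finally multiplying by (1 + y³)⁴, the product of all factors after the first has coefficients 1,-8,24,-28,-15,89,-106,12 for degrees 0…7.
[y⁷] = 1·12 − 4·(-106) + 4·89 = 792.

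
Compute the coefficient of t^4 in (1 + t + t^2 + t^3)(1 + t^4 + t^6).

1

(1 + t + t^2 + t^3) has coefficients 1,1,1,1 for degrees 0…3.
(1 + t^4 + t^6) has coefficients 1,0,0,0,1 for degrees 0…4.
[t^4] = 1·1 + 1·0 + 1·0 + 1·0 = 1.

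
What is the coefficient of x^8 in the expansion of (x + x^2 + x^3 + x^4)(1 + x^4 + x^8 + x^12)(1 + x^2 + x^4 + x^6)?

4

(x + x^2 + x^3 + x^4) has coefficients 0,1,1,1,1 for degrees 0…4.
(1 + x^4 + x^8 + x^12) has coefficients 1,0,0,0,1,0,0,0,1 for degrees 0…8.
Finally multiplying by (1 + x^2 + x^4 + x^6), the product of all factors after the first has coefficients 1,0,1,0,2,0,2,0,2 for degrees 0…8.
[x^8] = 1·0 + 1·2 + 1·0 + 1·2 = 4.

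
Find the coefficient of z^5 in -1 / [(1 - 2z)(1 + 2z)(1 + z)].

The denominator gives the recurrence a_n = −a_(n−1) + 4a_(n−2) + 4a_(n−3) for n ≥ 3; the numerator fixes a_0 = -1, a_1 = 1, a_2 = -5.
Iterating: -1, 1, -5, 5, -21, 21, so a_5 = 21.

21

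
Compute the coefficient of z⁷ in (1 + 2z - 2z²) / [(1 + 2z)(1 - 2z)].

128

The denominator gives the recurrence a_n = 4a_(n−2) for n ≥ 3; the numerator fixes a_0 = 1, a_1 = 2, a_2 = 2.
Iterating: 1, 2, 2, 8, 8, 32, 32, 128, so a_7 = 128.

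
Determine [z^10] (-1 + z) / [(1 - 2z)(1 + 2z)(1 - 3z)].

Partial fractions give a closed form: a_n = (1/2)·2^n + (-3/10)·(-2)^n + (-6/5)·3^n.
At n = 10: a_10 = -70654.

-70654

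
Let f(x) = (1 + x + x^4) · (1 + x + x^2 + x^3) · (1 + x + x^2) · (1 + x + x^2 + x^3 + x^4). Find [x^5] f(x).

(1 + x + x^4) has coefficients 1,1,0,0,1 for degrees 0…4.
(1 + x + x^2 + x^3) has coefficients 1,1,1,1,0,0 for degrees 0…5.
Multiplying by (1 + x + x^2) gives running coefficients 1,2,3,3,2,1 for degrees 0…5.
Finally multiplying by (1 + x + x^2 + x^3 + x^4), the product of all factors after the first has coefficients 1,3,6,9,11,11 for degrees 0…5.
[x^5] = 1·11 + 1·11 + 1·3 = 25.

25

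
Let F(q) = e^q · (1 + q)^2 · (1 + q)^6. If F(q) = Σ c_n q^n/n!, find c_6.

93289

The EGF product rule gives c_6 = Σ_{k_1+k_2+k_3=6} C(6; k_1,k_2,k_3) · ∏ g_i(k_i), where e^q gives (1)^k; (1+q)^2 gives the falling factorial (2)_k; (1+q)^6 gives the falling factorial (6)_k.
g_1(k) for k = 0…6: 1, 1, 1, 1, 1, 1, 1.
g_2(k) for k = 0…6: 1, 2, 2, 0, 0, 0, 0.
g_3(k) for k = 0…6: 1, 6, 30, 120, 360, 720, 720.
First combine the last two factors: h(k) = Σ_j C(k,j)·g_2(j)·g_3(k−j) for k = 0…6: 1, 8, 56, 336, 1680, 6720, 20160.
c_6 = Σ_k C(6,k)·g_1(k)·h(6−k) = 1·1·20160 + 6·1·6720 + 15·1·1680 + 20·1·336 + 15·1·56 + 6·1·8 + 1·1·1 = 20160 + 40320 + 25200 + 6720 + 840 + 48 + 1 = 93289.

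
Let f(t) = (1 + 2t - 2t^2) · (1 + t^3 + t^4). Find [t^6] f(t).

-2

(1 + 2t - 2t^2) has coefficients 1,2,-2 for degrees 0…2.
(1 + t^3 + t^4) has coefficients 1,0,0,1,1,0,0 for degrees 0…6.
[t^6] = 1·0 + 2·0 − 2·1 = -2.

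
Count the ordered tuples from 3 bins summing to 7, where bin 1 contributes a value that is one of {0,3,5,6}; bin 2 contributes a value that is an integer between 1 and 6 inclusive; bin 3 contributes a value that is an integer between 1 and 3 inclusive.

The generating function for the choices is (1 + y^3 + y^5 + y^6)·(y + y^2 + y^3 + y^4 + y^5 + y^6)·(y + y^2 + y^3); the count is [y^7].
(1 + y^3 + y^5 + y^6) has coefficients 1,0,0,1,0,1,1 for degrees 0…6.
(y + y^2 + y^3 + y^4 + y^5 + y^6) has coefficients 0,1,1,1,1,1,1,0 for degrees 0…7.
Finally multiplying by (y + y^2 + y^3), the product of all factors after the first has coefficients 0,0,1,2,3,3,3,3 for degrees 0…7.
[y^7] = 1·3 + 1·3 + 1·1 + 1·0 = 7.

7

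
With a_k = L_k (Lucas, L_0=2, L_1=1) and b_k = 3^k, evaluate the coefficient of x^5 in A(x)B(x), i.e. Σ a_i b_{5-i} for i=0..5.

This is [x^5] in the product of the two ordinary generating functions.
Σ = 2·243 + 1·81 + 3·27 + 4·9 + 7·3 + 11·1 = 716.

716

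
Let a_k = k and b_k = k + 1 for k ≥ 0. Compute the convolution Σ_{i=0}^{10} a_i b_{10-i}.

The convolution is the t^10 coefficient of A(t)B(t).
Σ = 0·11 + 1·10 + 2·9 + 3·8 + 4·7 + 5·6 + 6·5 + 7·4 + 8·3 + 9·2 + 10·1 = 220.

220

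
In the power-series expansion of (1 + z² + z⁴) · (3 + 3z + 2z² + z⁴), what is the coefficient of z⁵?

3

(1 + z² + z⁴) has coefficients 1,0,1,0,1 for degrees 0…4.
(3 + 3z + 2z² + z⁴) has coefficients 3,3,2,0,1,0 for degrees 0…5.
[z⁵] = 1·0 + 1·0 + 1·3 = 3.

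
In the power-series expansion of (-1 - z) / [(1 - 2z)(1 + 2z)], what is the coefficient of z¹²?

-4096

Partial fractions give a closed form: a_n = (-3/4)·2^n + (-1/4)·(-2)^n.
At n = 12: a_12 = -4096.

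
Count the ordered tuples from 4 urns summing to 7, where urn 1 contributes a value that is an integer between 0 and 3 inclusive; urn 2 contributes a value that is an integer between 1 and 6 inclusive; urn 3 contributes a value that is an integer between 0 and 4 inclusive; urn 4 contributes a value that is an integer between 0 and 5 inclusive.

The generating function for the choices is (1 + z + z² + z³)·(z + z² + z³ + z⁴ + z⁵ + z⁶)·(1 + z + z² + z³ + z⁴)·(1 + z + z² + z³ + z⁴ + z⁵); the count is [z⁷].
(1 + z + z² + z³) has coefficients 1,1,1,1 for degrees 0…3.
(z + z² + z³ + z⁴ + z⁵ + z⁶) has coefficients 0,1,1,1,1,1,1,0 for degrees 0…7.
Multiplying by (1 + z + z² + z³ + z⁴) gives running coefficients 0,1,2,3,4,5,5,4 for degrees 0…7.
Finally multiplying by (1 + z + z² + z³ + z⁴ + z⁵), the product of all factors after the first has coefficients 0,1,3,6,10,15,20,23 for degrees 0…7.
[z⁷] = 1·23 + 1·20 + 1·15 + 1·10 = 68.

68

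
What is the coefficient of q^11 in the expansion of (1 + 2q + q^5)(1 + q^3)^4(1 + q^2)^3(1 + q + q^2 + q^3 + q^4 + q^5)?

254

(1 + 2q + q^5) has coefficients 1,2,0,0,0,1 for degrees 0…5.
(1 + q^3)^4 has coefficients 1,0,0,4,0,0,6,0,0,4,0,0 for degrees 0…11.
Multiplying by (1 + q^2)^3 gives running coefficients 1,0,3,4,3,12,7,12,18,8,18,12 for degrees 0…11.
Finally multiplying by (1 + q + q^2 + q^3 + q^4 + q^5), the product of all factors after the first has coefficients 1,1,4,8,11,23,29,41,56,60,75,75 for degrees 0…11.
[q^11] = 1·75 + 2·75 + 1·29 = 254.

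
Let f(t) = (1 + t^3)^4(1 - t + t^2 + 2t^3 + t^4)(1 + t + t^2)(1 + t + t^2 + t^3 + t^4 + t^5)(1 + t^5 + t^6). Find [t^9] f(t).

100

(1 + t^3)^4 has coefficients 1,0,0,4,0,0,6,0,0,4 for degrees 0…9.
(1 - t + t^2 + 2t^3 + t^4) has coefficients 1,-1,1,2,1,0,0,0,0,0 for degrees 0…9.
Multiplying by (1 + t + t^2) gives running coefficients 1,0,1,2,4,3,1,0,0,0 for degrees 0…9.
Multiplying by (1 + t + t^2 + t^3 + t^4 + t^5) gives running coefficients 1,1,2,4,8,11,11,11,10,8 for degrees 0…9.
Finally multiplying by (1 + t^5 + t^6), the product of all factors after the first has coefficients 1,1,2,4,8,12,13,14,16,20 for degrees 0…9.
[t^9] = 1·20 + 4·13 + 6·4 + 4·1 = 100.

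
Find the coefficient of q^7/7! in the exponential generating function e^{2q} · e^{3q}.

78125

The EGF product rule gives c_7 = Σ_{k_1+k_2=7} C(7; k_1,k_2) · ∏ g_i(k_i), where e^{2q} gives (2)^k; e^{3q} gives (3)^k.
g_1(k) for k = 0…7: 1, 2, 4, 8, 16, 32, 64, 128.
g_2(k) for k = 0…7: 1, 3, 9, 27, 81, 243, 729, 2187.
c_7 = Σ_k C(7,k)·g_1(k)·g_2(7−k) = 1·1·2187 + 7·2·729 + 21·4·243 + 35·8·81 + 35·16·27 + 21·32·9 + 7·64·3 + 1·128·1 = 2187 + 10206 + 20412 + 22680 + 15120 + 6048 + 1344 + 128 = 78125.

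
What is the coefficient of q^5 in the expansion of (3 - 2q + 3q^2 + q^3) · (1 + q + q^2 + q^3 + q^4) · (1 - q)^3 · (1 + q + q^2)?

(3 - 2q + 3q^2 + q^3) has coefficients 3,-2,3,1 for degrees 0…3.
(1 + q + q^2 + q^3 + q^4) has coefficients 1,1,1,1,1,0 for degrees 0…5.
Multiplying by (1 - q)^3 gives running coefficients 1,-2,1,0,0,-1 for degrees 0…5.
Finally multiplying by (1 + q + q^2), the product of all factors after the first has coefficients 1,-1,0,-1,1,-1 for degrees 0…5.
[q^5] = 3·(-1) − 2·1 + 3·(-1) + 1·0 = -8.

-8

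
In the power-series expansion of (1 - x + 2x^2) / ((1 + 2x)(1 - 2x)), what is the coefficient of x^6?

96

The denominator gives the recurrence a_n = 4a_(n−2) for n ≥ 3; the numerator fixes a_0 = 1, a_1 = -1, a_2 = 6.
Iterating: 1, -1, 6, -4, 24, -16, 96, so a_6 = 96.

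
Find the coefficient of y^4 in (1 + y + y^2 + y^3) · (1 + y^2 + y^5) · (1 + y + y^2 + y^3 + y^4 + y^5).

7

(1 + y + y^2 + y^3) has coefficients 1,1,1,1 for degrees 0…3.
(1 + y^2 + y^5) has coefficients 1,0,1,0,0 for degrees 0…4.
Finally multiplying by (1 + y + y^2 + y^3 + y^4 + y^5), the product of all factors after the first has coefficients 1,1,2,2,2 for degrees 0…4.
[y^4] = 1·2 + 1·2 + 1·2 + 1·1 = 7.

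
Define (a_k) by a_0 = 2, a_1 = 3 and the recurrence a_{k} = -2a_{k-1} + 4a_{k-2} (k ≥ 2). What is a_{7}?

The ordinary generating function has denominator 1 + 2y - 4y^2.
Iterating the recurrence: a_0,…,a_{7} = 2, 3, 2, 8, -8, 48, -128, 448.

448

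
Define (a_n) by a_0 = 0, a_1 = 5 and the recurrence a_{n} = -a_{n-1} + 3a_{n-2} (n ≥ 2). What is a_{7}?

The ordinary generating function has denominator 1 + z - 3z^2.
Iterating the recurrence: a_0,…,a_{7} = 0, 5, -5, 20, -35, 95, -200, 485.

485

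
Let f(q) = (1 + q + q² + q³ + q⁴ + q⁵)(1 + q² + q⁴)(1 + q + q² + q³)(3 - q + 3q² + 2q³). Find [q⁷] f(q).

66

(1 + q + q² + q³ + q⁴ + q⁵) has coefficients 1,1,1,1,1,1 for degrees 0…5.
(1 + q² + q⁴) has coefficients 1,0,1,0,1,0,0,0 for degrees 0…7.
Multiplying by (1 + q + q² + q³) gives running coefficients 1,1,2,2,2,2,1,1 for degrees 0…7.
Finally multiplying by (3 - q + 3q² + 2q³), the product of all factors after the first has coefficients 3,2,8,9,12,14,11,12 for degrees 0…7.
[q⁷] = 1·12 + 1·11 + 1·14 + 1·12 + 1·9 + 1·8 = 66.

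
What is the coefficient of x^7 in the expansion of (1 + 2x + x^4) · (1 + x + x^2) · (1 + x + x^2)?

(1 + 2x + x^4) has coefficients 1,2,0,0,1 for degrees 0…4.
(1 + x + x^2) has coefficients 1,1,1,0,0,0,0,0 for degrees 0…7.
Finally multiplying by (1 + x + x^2), the product of all factors after the first has coefficients 1,2,3,2,1,0,0,0 for degrees 0…7.
[x^7] = 1·0 + 2·0 + 1·2 = 2.

2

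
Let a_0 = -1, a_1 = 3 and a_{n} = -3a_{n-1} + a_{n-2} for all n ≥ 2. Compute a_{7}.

3927

The ordinary generating function has denominator 1 + 3z - z^2.
Iterating the recurrence: a_0,…,a_{7} = -1, 3, -10, 33, -109, 360, -1189, 3927.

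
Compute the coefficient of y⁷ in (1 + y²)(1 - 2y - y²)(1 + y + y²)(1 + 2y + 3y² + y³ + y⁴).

-18

(1 + y²) has coefficients 1,0,1 for degrees 0…2.
(1 - 2y - y²) has coefficients 1,-2,-1,0,0,0,0,0 for degrees 0…7.
Multiplying by (1 + y + y²) gives running coefficients 1,-1,-2,-3,-1,0,0,0 for degrees 0…7.
Finally multiplying by (1 + 2y + 3y² + y³ + y⁴), the product of all factors after the first has coefficients 1,1,-1,-9,-13,-14,-8,-4 for degrees 0…7.
[y⁷] = 1·(-4) + 1·(-14) = -18.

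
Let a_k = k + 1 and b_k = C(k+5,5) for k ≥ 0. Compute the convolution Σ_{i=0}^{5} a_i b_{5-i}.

792

This is [x^5] in the product of the two ordinary generating functions.
Σ = 1·252 + 2·126 + 3·56 + 4·21 + 5·6 + 6·1 = 792.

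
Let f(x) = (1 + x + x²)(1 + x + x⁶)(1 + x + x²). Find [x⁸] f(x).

3

(1 + x + x²) has coefficients 1,1,1 for degrees 0…2.
(1 + x + x⁶) has coefficients 1,1,0,0,0,0,1,0,0 for degrees 0…8.
Finally multiplying by (1 + x + x²), the product of all factors after the first has coefficients 1,2,2,1,0,0,1,1,1 for degrees 0…8.
[x⁸] = 1·1 + 1·1 + 1·1 = 3.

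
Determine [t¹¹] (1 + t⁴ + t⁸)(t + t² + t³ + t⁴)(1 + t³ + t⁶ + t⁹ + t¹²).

(1 + t⁴ + t⁸) has coefficients 1,0,0,0,1,0,0,0,1 for degrees 0…8.
(t + t² + t³ + t⁴) has coefficients 0,1,1,1,1,0,0,0,0,0,0,0 for degrees 0…11.
Finally multiplying by (1 + t³ + t⁶ + t⁹ + t¹²), the product of all factors after the first has coefficients 0,1,1,1,2,1,1,2,1,1,2,1 for degrees 0…11.
[t¹¹] = 1·1 + 1·2 + 1·1 = 4.

4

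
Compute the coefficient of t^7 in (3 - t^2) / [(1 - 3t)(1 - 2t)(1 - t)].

27024

Partial fractions give a closed form: a_n = (13)·3^n + (-11)·2^n + (1)·1^n.
At n = 7: a_7 = 27024.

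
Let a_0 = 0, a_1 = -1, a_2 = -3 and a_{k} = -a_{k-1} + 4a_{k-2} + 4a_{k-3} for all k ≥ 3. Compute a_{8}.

The ordinary generating function has denominator 1 + z - 4z^2 - 4z^3.
Iterating the recurrence: a_0,…,a_{8} = 0, -1, -3, -1, -15, -1, -63, -1, -255.

-255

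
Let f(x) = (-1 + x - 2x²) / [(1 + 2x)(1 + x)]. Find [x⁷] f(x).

The denominator gives the recurrence a_n = −3a_(n−1) − 2a_(n−2) for n ≥ 3; the numerator fixes a_0 = -1, a_1 = 4, a_2 = -12.
Iterating: -1, 4, -12, 28, -60, 124, -252, 508, so a_7 = 508.

508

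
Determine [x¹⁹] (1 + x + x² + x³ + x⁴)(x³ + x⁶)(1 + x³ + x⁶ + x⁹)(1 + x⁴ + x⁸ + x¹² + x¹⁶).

(1 + x + x² + x³ + x⁴) has coefficients 1,1,1,1,1 for degrees 0…4.
(x³ + x⁶) has coefficients 0,0,0,1,0,0,1,0,0,0,0,0,0,0,0,0,0,0,0,0 for degrees 0…19.
Multiplying by (1 + x³ + x⁶ + x⁹) gives running coefficients 0,0,0,1,0,0,2,0,0,2,0,0,2,0,0,1,0,0,0,0 for degrees 0…19.
Finally multiplying by (1 + x⁴ + x⁸ + x¹² + x¹⁶), the product of all factors after the first has coefficients 0,0,0,1,0,0,2,1,0,2,2,1,2,2,2,2,2,2,2,2 for degrees 0…19.
[x¹⁹] = 1·2 + 1·2 + 1·2 + 1·2 + 1·2 = 10.

10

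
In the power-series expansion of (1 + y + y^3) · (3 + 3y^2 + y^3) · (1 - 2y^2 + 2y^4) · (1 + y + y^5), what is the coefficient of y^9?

7

(1 + y + y^3) has coefficients 1,1,0,1 for degrees 0…3.
(3 + 3y^2 + y^3) has coefficients 3,0,3,1,0,0,0,0,0,0 for degrees 0…9.
Multiplying by (1 - 2y^2 + 2y^4) gives running coefficients 3,0,-3,1,0,-2,6,2,0,0 for degrees 0…9.
Finally multiplying by (1 + y + y^5), the product of all factors after the first has coefficients 3,3,-3,-2,1,1,4,5,3,0 for degrees 0…9.
[y^9] = 1·0 + 1·3 + 1·4 = 7.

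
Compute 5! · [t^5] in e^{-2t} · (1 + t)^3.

The EGF product rule gives c_5 = Σ_{k_1+k_2=5} C(5; k_1,k_2) · ∏ g_i(k_i), where e^{-2t} gives (-2)^k; (1+t)^3 gives the falling factorial (3)_k.
g_1(k) for k = 0…5: 1, -2, 4, -8, 16, -32.
g_2(k) for k = 0…5: 1, 3, 6, 6, 0, 0.
c_5 = Σ_k C(5,k)·g_1(k)·g_2(5−k) = 10·4·6 + 10·(-8)·6 + 5·16·3 + 1·(-32)·1 = 240 − 480 + 240 − 32 = -32.

-32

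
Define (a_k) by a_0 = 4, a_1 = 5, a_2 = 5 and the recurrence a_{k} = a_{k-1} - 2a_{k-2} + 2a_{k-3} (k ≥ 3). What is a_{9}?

The ordinary generating function has denominator 1 - y + 2y^2 - 2y^3.
Iterating the recurrence: a_0,…,a_{9} = 4, 5, 5, 3, 3, 7, 7, -1, -1, 15.

15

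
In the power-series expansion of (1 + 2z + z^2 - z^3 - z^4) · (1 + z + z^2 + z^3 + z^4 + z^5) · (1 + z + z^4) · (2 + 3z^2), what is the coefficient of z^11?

(1 + 2z + z^2 - z^3 - z^4) has coefficients 1,2,1,-1,-1 for degrees 0…4.
(1 + z + z^2 + z^3 + z^4 + z^5) has coefficients 1,1,1,1,1,1,0,0,0,0,0,0 for degrees 0…11.
Multiplying by (1 + z + z^4) gives running coefficients 1,2,2,2,3,3,2,1,1,1,0,0 for degrees 0…11.
Finally multiplying by (2 + 3z^2), the product of all factors after the first has coefficients 2,4,7,10,12,12,13,11,8,5,3,3 for degrees 0…11.
[z^11] = 1·3 + 2·3 + 1·5 − 1·8 − 1·11 = -5.

-5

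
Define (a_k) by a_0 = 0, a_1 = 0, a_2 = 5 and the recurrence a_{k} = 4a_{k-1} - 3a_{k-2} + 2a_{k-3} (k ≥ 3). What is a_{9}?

The ordinary generating function has denominator 1 - 4z + 3z^2 - 2z^3.
Iterating the recurrence: a_0,…,a_{9} = 0, 0, 5, 20, 65, 210, 685, 2240, 7325, 23950.

23950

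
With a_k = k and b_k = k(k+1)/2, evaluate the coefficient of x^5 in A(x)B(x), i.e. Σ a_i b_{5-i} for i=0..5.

This is [x^5] in the product of the two ordinary generating functions.
Σ = 0·15 + 1·10 + 2·6 + 3·3 + 4·1 + 5·0 = 35.

35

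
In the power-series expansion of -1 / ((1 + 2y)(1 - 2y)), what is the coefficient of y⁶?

Partial fractions give a closed form: a_n = (-1/2)·(-2)^n + (-1/2)·2^n.
At n = 6: a_6 = -64.

-64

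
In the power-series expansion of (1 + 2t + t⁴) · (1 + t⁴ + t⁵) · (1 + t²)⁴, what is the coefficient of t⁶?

14

(1 + 2t + t⁴) has coefficients 1,2,0,0,1 for degrees 0…4.
(1 + t⁴ + t⁵) has coefficients 1,0,0,0,1,1,0 for degrees 0…6.
Finally multiplying by (1 + t²)⁴, the product of all factors after the first has coefficients 1,0,4,0,7,1,8 for degrees 0…6.
[t⁶] = 1·8 + 2·1 + 1·4 = 14.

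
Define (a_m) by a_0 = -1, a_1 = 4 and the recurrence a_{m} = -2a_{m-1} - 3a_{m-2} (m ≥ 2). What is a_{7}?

The ordinary generating function has denominator 1 + 2x + 3x^2.
Iterating the recurrence: a_0,…,a_{7} = -1, 4, -5, -2, 19, -32, 7, 82.

82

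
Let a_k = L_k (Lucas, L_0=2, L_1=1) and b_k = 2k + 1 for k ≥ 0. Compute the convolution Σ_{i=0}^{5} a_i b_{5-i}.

The convolution is the x^5 coefficient of A(x)B(x).
Σ = 2·11 + 1·9 + 3·7 + 4·5 + 7·3 + 11·1 = 104.

104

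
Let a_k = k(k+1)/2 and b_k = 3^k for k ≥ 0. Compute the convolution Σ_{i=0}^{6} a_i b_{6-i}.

804

This is [x^6] in the product of the two ordinary generating functions.
Σ = 0·729 + 1·243 + 3·81 + 6·27 + 10·9 + 15·3 + 21·1 = 804.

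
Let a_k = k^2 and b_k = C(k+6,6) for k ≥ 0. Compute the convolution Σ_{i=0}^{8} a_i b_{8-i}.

16445

This is [x^8] in the product of the two ordinary generating functions.
Σ = 0·3003 + 1·1716 + 4·924 + 9·462 + 16·210 + 25·84 + 36·28 + 49·7 + 64·1 = 16445.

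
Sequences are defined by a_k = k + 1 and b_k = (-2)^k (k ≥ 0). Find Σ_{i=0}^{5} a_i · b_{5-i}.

The convolution is the x^5 coefficient of A(x)B(x).
Σ = 1·(-32) + 2·16 + 3·(-8) + 4·4 + 5·(-2) + 6·1 = -12.

-12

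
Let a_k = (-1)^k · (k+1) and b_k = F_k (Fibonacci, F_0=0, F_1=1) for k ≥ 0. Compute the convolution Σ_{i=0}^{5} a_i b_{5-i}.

Write out a_i and b_{5-i} for i = 0,…,5 and sum the products.
Σ = 1·5 − 2·3 + 3·2 − 4·1 + 5·1 − 6·0 = 6.

6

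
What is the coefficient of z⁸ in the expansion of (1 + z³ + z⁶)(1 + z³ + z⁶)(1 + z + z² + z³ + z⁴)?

3

(1 + z³ + z⁶) has coefficients 1,0,0,1,0,0,1 for degrees 0…6.
(1 + z³ + z⁶) has coefficients 1,0,0,1,0,0,1,0,0 for degrees 0…8.
Finally multiplying by (1 + z + z² + z³ + z⁴), the product of all factors after the first has coefficients 1,1,1,2,2,1,2,2,1 for degrees 0…8.
[z⁸] = 1·1 + 1·1 + 1·1 = 3.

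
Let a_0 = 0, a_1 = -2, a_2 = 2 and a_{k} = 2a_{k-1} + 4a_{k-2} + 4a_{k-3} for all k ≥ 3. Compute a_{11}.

The ordinary generating function has denominator 1 - 2t - 4t^2 - 4t^3.
Iterating the recurrence: a_0,…,a_{11} = 0, -2, 2, -4, -8, -24, -96, -320, -1120, -3904, -13568, -47232.

-47232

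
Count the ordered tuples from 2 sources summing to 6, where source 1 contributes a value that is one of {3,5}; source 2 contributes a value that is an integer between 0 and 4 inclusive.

2

The generating function for the choices is (y³ + y⁵)·(1 + y + y² + y³ + y⁴); the count is [y⁶].
(y³ + y⁵) has coefficients 0,0,0,1,0,1 for degrees 0…5.
(1 + y + y² + y³ + y⁴) has coefficients 1,1,1,1,1,0,0 for degrees 0…6.
[y⁶] = 1·1 + 1·1 = 2.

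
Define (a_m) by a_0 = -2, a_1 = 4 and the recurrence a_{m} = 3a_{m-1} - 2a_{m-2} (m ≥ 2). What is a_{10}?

The ordinary generating function has denominator 1 - 3t + 2t^2.
Iterating the recurrence: a_0,…,a_{10} = -2, 4, 16, 40, 88, 184, 376, 760, 1528, 3064, 6136.

6136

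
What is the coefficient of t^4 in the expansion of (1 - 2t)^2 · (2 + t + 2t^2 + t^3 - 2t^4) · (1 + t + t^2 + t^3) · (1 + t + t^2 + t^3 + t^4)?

(1 - 2t)^2 has coefficients 1,-4,4 for degrees 0…2.
(2 + t + 2t^2 + t^3 - 2t^4) has coefficients 2,1,2,1,-2 for degrees 0…4.
Multiplying by (1 + t + t^2 + t^3) gives running coefficients 2,3,5,6,2 for degrees 0…4.
Finally multiplying by (1 + t + t^2 + t^3 + t^4), the product of all factors after the first has coefficients 2,5,10,16,18 for degrees 0…4.
[t^4] = 1·18 − 4·16 + 4·10 = -6.

-6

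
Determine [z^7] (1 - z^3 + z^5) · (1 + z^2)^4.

-2

(1 - z^3 + z^5) has coefficients 1,0,0,-1,0,1 for degrees 0…5.
(1 + z^2)^4 has coefficients 1,0,4,0,6,0,4,0 for degrees 0…7.
[z^7] = 1·0 − 1·6 + 1·4 = -2.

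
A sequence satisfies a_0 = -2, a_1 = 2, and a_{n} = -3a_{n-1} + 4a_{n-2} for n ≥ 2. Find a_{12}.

The ordinary generating function has denominator 1 + 3q - 4q^2.
Iterating the recurrence: a_0,…,a_{12} = -2, 2, -14, 50, -206, 818, -3278, 13106, -52430, 209714, -838862, 3355442, -13421774.

-13421774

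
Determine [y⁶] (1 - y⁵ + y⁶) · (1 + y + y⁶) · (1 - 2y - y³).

(1 - y⁵ + y⁶) has coefficients 1,0,0,0,0,-1,1 for degrees 0…6.
(1 + y + y⁶) has coefficients 1,1,0,0,0,0,1 for degrees 0…6.
Finally multiplying by (1 - 2y - y³), the product of all factors after the first has coefficients 1,-1,-2,-1,-1,0,1 for degrees 0…6.
[y⁶] = 1·1 − 1·(-1) + 1·1 = 3.

3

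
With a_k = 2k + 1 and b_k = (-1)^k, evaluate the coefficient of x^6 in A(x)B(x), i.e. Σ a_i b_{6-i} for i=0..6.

Write out a_i and b_{6-i} for i = 0,…,6 and sum the products.
Σ = 1·1 + 3·(-1) + 5·1 + 7·(-1) + 9·1 + 11·(-1) + 13·1 = 7.

7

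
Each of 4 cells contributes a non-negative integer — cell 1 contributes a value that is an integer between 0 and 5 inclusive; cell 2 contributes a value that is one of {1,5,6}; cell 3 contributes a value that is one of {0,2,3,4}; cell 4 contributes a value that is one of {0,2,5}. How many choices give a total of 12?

21

The generating function for the choices is (1 + y + y² + y³ + y⁴ + y⁵)·(y + y⁵ + y⁶)·(1 + y² + y³ + y⁴)·(1 + y² + y⁵); the count is [y¹²].
(1 + y + y² + y³ + y⁴ + y⁵) has coefficients 1,1,1,1,1,1 for degrees 0…5.
(y + y⁵ + y⁶) has coefficients 0,1,0,0,0,1,1,0,0,0,0,0,0 for degrees 0…12.
Multiplying by (1 + y² + y³ + y⁴) gives running coefficients 0,1,0,1,1,2,1,1,2,2,1,0,0 for degrees 0…12.
Finally multiplying by (1 + y² + y⁵), the product of all factors after the first has coefficients 0,1,0,2,1,3,3,3,4,4,5,3,2 for degrees 0…12.
[y¹²] = 1·2 + 1·3 + 1·5 + 1·4 + 1·4 + 1·3 = 21.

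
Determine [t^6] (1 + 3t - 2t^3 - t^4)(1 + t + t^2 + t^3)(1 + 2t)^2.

(1 + 3t - 2t^3 - t^4) has coefficients 1,3,0,-2,-1 for degrees 0…4.
(1 + t + t^2 + t^3) has coefficients 1,1,1,1,0,0,0 for degrees 0…6.
Finally multiplying by (1 + 2t)^2, the product of all factors after the first has coefficients 1,5,9,9,8,4,0 for degrees 0…6.
[t^6] = 1·0 + 3·4 − 2·9 − 1·9 = -15.

-15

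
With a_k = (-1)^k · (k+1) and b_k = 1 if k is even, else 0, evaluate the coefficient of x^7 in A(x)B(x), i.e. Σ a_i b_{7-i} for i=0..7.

Write out a_i and b_{7-i} for i = 0,…,7 and sum the products.
Σ = 1·0 − 2·1 + 3·0 − 4·1 + 5·0 − 6·1 + 7·0 − 8·1 = -20.

-20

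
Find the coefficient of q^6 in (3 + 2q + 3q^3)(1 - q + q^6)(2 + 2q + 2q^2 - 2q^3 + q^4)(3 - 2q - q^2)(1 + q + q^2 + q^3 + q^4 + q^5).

-39

(3 + 2q + 3q^3) has coefficients 3,2,0,3 for degrees 0…3.
(1 - q + q^6) has coefficients 1,-1,0,0,0,0,1 for degrees 0…6.
Multiplying by (2 + 2q + 2q^2 - 2q^3 + q^4) gives running coefficients 2,0,0,-4,3,-1,2 for degrees 0…6.
Multiplying by (3 - 2q - q^2) gives running coefficients 6,-4,-2,-12,17,-5,5 for degrees 0…6.
Finally multiplying by (1 + q + q^2 + q^3 + q^4 + q^5), the product of all factors after the first has coefficients 6,2,0,-12,5,0,-1 for degrees 0…6.
[q^6] = 3·(-1) + 2·0 + 3·(-12) = -39.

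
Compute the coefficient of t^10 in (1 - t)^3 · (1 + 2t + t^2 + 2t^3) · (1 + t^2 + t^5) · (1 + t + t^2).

2

(1 - t)^3 has coefficients 1,-3,3,-1 for degrees 0…3.
(1 + 2t + t^2 + 2t^3) has coefficients 1,2,1,2,0,0,0,0,0,0,0 for degrees 0…10.
Multiplying by (1 + t^2 + t^5) gives running coefficients 1,2,2,4,1,3,2,1,2,0,0 for degrees 0…10.
Finally multiplying by (1 + t + t^2), the product of all factors after the first has coefficients 1,3,5,8,7,8,6,6,5,3,2 for degrees 0…10.
[t^10] = 1·2 − 3·3 + 3·5 − 1·6 = 2.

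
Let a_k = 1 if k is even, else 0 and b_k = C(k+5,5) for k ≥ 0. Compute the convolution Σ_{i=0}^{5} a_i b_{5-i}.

314

The convolution is the x^5 coefficient of A(x)B(x).
Σ = 1·252 + 0·126 + 1·56 + 0·21 + 1·6 + 0·1 = 314.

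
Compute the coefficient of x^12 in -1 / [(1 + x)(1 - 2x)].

Partial fractions give a closed form: a_n = (-1/3)·(-1)^n + (-2/3)·2^n.
At n = 12: a_12 = -2731.

-2731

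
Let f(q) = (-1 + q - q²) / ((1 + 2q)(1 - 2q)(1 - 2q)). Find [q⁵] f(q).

The denominator gives the recurrence a_n = 2a_(n−1) + 4a_(n−2) − 8a_(n−3) for n ≥ 3; the numerator fixes a_0 = -1, a_1 = -1, a_2 = -7.
Iterating: -1, -1, -7, -10, -40, -64, so a_5 = -64.

-64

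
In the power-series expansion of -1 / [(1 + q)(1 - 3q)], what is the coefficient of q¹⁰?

Partial fractions give a closed form: a_n = (-1/4)·(-1)^n + (-3/4)·3^n.
At n = 10: a_10 = -44287.

-44287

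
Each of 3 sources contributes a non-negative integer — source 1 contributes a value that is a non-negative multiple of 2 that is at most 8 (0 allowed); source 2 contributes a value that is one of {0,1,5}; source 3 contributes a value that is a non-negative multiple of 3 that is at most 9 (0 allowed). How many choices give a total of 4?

The generating function for the choices is (1 + t² + t⁴ + t⁶ + t⁸)·(1 + t + t⁵)·(1 + t³ + t⁶ + t⁹); the count is [t⁴].
(1 + t² + t⁴ + t⁶ + t⁸) has coefficients 1,0,1,0,1 for degrees 0…4.
(1 + t + t⁵) has coefficients 1,1,0,0,0 for degrees 0…4.
Finally multiplying by (1 + t³ + t⁶ + t⁹), the product of all factors after the first has coefficients 1,1,0,1,1 for degrees 0…4.
[t⁴] = 1·1 + 1·0 + 1·1 = 2.

2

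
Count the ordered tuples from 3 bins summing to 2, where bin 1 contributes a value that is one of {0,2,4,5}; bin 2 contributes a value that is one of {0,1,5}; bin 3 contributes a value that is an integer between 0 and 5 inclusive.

The generating function for the choices is (1 + q^2 + q^4 + q^5)·(1 + q + q^5)·(1 + q + q^2 + q^3 + q^4 + q^5); the count is [q^2].
(1 + q^2 + q^4 + q^5) has coefficients 1,0,1 for degrees 0…2.
(1 + q + q^5) has coefficients 1,1,0 for degrees 0…2.
Finally multiplying by (1 + q + q^2 + q^3 + q^4 + q^5), the product of all factors after the first has coefficients 1,2,2 for degrees 0…2.
[q^2] = 1·2 + 1·1 = 3.

3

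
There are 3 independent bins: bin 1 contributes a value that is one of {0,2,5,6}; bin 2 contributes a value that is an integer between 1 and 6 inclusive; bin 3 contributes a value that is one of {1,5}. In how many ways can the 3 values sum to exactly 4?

2

The generating function for the choices is (1 + y² + y⁵ + y⁶)·(y + y² + y³ + y⁴ + y⁵ + y⁶)·(y + y⁵); the count is [y⁴].
(1 + y² + y⁵ + y⁶) has coefficients 1,0,1,0,0 for degrees 0…4.
(y + y² + y³ + y⁴ + y⁵ + y⁶) has coefficients 0,1,1,1,1 for degrees 0…4.
Finally multiplying by (y + y⁵), the product of all factors after the first has coefficients 0,0,1,1,1 for degrees 0…4.
[y⁴] = 1·1 + 1·1 = 2.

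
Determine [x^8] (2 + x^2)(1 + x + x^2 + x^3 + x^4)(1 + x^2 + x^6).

4

(2 + x^2) has coefficients 2,0,1 for degrees 0…2.
(1 + x + x^2 + x^3 + x^4) has coefficients 1,1,1,1,1,0,0,0,0 for degrees 0…8.
Finally multiplying by (1 + x^2 + x^6), the product of all factors after the first has coefficients 1,1,2,2,2,1,2,1,1 for degrees 0…8.
[x^8] = 2·1 + 1·2 = 4.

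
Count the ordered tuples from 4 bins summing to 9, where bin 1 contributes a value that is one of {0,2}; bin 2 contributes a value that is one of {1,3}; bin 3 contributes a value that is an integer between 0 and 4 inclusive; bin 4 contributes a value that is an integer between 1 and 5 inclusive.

14

The generating function for the choices is (1 + q^2)·(q + q^3)·(1 + q + q^2 + q^3 + q^4)·(q + q^2 + q^3 + q^4 + q^5); the count is [q^9].
(1 + q^2) has coefficients 1,0,1 for degrees 0…2.
(q + q^3) has coefficients 0,1,0,1,0,0,0,0,0,0 for degrees 0…9.
Multiplying by (1 + q + q^2 + q^3 + q^4) gives running coefficients 0,1,1,2,2,2,1,1,0,0 for degrees 0…9.
Finally multiplying by (q + q^2 + q^3 + q^4 + q^5), the product of all factors after the first has coefficients 0,0,1,2,4,6,8,8,8,6 for degrees 0…9.
[q^9] = 1·6 + 1·8 = 14.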